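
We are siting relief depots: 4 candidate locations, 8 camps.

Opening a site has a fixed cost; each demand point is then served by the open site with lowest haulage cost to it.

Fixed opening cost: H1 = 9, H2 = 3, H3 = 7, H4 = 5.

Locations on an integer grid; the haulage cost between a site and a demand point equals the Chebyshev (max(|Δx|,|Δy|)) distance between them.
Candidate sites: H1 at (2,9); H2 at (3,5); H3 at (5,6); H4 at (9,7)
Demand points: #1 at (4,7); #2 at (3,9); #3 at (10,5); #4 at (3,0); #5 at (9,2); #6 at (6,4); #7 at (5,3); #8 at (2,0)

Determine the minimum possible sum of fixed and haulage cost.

Open {H2, H4}: assign each demand point to its cheapest open site.
  #1→H2 2, #2→H2 4, #3→H4 2, #4→H2 5, #5→H4 5, #6→H2 3, #7→H2 2, #8→H2 5
  haulage cost 28, fixed 8 → total 36.
Compare {H2}: haulage cost 34 + fixed 3 = 37.
Compare {H3}: haulage cost 30 + fixed 7 = 37.
Compare {H2, H3}: haulage cost 27 + fixed 10 = 37.
All other subsets cost ≥ 37. Minimum total cost: 36.

36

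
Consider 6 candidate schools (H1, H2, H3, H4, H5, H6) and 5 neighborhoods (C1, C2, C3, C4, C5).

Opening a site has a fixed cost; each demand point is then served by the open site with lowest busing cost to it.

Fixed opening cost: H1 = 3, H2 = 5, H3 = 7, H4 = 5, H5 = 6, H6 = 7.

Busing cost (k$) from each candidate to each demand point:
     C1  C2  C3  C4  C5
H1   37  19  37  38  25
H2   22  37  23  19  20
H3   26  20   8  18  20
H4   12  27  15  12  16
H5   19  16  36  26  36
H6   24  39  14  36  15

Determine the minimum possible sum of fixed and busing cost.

Open {H3, H4}: assign each demand point to its cheapest open site.
  C1→H4 12, C2→H3 20, C3→H3 8, C4→H4 12, C5→H4 16
  busing cost 68, fixed 12 → total 80.
Compare {H1, H4}: busing cost 74 + fixed 8 = 82.
Compare {H4, H5}: busing cost 71 + fixed 11 = 82.
Compare {H1, H3, H4}: busing cost 67 + fixed 15 = 82.
All other subsets cost ≥ 82. Minimum total cost: 80.

80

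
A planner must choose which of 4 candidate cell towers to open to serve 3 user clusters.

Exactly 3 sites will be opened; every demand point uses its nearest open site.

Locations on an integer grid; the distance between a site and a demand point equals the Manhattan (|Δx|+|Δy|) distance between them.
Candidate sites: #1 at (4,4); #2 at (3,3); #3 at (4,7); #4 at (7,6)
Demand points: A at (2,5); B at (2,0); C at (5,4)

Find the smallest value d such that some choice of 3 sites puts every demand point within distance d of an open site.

4

Open {#1, #2, #3}.
  Farthest demand point is B at distance 4 (to #2); all others are ≤ 4.
With {#1, #2, #4} the worst case is 4.
With {#2, #3, #4} the worst case is 4.
No size-3 selection achieves below 4.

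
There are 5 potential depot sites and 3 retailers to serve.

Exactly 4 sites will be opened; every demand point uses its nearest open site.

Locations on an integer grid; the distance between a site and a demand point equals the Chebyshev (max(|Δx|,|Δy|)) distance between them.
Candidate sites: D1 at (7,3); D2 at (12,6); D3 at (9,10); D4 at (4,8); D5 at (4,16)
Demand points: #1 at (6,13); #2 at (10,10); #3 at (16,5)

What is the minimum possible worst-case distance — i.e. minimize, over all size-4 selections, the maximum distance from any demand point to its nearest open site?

Open {D1, D2, D3, D4}.
  Farthest demand point is #3 at distance 4 (to D2); all others are ≤ 4.
With {D1, D2, D3, D5} the worst case is 4.
With {D1, D2, D4, D5} the worst case is 4.
No size-4 selection achieves below 4.

4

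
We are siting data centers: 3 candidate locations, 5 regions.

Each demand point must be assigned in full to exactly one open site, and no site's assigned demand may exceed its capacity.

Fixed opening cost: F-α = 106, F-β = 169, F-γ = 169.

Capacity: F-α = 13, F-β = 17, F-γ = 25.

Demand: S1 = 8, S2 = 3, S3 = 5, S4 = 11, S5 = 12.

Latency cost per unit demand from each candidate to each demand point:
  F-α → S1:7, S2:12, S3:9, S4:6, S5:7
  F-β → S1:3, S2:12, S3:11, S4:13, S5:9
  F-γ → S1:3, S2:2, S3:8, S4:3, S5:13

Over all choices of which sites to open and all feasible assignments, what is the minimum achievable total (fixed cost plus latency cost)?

564

Open {F-β, F-γ}; cheapest assignment that respects the capacities:
  F-β (cap 17, load 17): S3, S5 — cost 5×11 + 12×9 = 163
  F-γ (cap 25, load 22): S1, S2, S4 — cost 8×3 + 3×2 + 11×3 = 63
  Shipping 226, fixed 338 → total 564.
  Any other capacity-feasible assignment to {F-β, F-γ} ships for at least 226.
Compare {F-α, F-β, F-γ}: its best feasible assignment gives total 631.
Every other set of open sites that can feasibly serve all demand totals ≥ 631 even under its best assignment. Minimum: 564.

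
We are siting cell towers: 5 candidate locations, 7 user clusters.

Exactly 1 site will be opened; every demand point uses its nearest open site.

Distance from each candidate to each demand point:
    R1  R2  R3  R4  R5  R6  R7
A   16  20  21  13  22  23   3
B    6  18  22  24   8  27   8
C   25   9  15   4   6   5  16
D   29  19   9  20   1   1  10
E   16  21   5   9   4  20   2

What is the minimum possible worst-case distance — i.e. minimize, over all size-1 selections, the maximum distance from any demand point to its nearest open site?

21

Open {E}.
  Farthest demand point is R2 at distance 21 (to E); all others are ≤ 21.
With {A} the worst case is 23.
With {C} the worst case is 25.
No size-1 selection achieves below 21.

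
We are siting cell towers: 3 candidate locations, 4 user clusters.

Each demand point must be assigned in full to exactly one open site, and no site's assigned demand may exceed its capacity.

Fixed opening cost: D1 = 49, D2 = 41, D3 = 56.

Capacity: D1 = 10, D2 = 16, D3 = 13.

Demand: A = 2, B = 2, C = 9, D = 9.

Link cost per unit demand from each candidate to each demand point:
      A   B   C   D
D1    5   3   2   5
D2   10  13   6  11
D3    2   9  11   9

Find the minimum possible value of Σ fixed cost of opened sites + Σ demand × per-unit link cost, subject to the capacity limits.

Open {D1, D3}; cheapest assignment that respects the capacities:
  D1 (cap 10, load 9): C — cost 9×2 = 18
  D3 (cap 13, load 13): A, B, D — cost 2×2 + 2×9 + 9×9 = 103
  Shipping 121, fixed 105 → total 226.
  Any other capacity-feasible assignment to {D1, D3} ships for at least 121.
Compare {D1, D2}: its best feasible assignment gives total 235.
Compare {D2, D3}: its best feasible assignment gives total 254.
Every other set of open sites that can feasibly serve all demand totals ≥ 235 even under its best assignment. Minimum: 226.

226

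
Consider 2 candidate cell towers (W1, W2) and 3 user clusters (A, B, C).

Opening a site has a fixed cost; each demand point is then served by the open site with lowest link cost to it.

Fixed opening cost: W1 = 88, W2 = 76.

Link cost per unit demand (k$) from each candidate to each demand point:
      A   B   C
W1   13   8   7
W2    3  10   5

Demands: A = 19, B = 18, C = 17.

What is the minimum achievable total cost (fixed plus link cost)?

Open {W2}: assign each demand point to its cheapest open site.
  A→W2 19×3=57, B→W2 18×10=180, C→W2 17×5=85
  link cost 322, fixed 76 → total 398.
Compare {W1, W2}: link cost 286 + fixed 164 = 450.
Compare {W1}: link cost 510 + fixed 88 = 598.

398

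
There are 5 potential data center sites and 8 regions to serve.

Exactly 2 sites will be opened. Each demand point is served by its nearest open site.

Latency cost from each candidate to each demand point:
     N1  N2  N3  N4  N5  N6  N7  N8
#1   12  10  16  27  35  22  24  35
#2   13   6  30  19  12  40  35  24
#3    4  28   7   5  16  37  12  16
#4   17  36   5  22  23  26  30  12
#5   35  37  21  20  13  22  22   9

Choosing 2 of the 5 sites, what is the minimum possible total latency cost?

Open {#1, #3}.
  N1→#3 4, N2→#1 10, N3→#3 7, N4→#3 5, N5→#3 16, N6→#1 22, N7→#3 12, N8→#3 16  ⇒ total 92.
Compare {#2, #3}: total 99.
Compare {#3, #5}: total 100.
No size-2 selection does better; minimum is 92.

92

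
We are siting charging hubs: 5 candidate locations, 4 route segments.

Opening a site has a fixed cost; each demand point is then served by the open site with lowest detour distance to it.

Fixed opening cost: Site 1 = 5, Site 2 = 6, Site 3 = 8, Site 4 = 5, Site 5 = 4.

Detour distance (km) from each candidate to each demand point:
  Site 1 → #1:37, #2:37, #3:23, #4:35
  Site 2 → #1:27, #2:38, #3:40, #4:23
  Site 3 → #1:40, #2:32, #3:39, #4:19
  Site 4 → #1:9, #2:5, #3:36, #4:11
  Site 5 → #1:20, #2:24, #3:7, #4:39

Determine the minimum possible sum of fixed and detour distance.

Open {Site 4, Site 5}: assign each demand point to its cheapest open site.
  #1→Site 4 9, #2→Site 4 5, #3→Site 5 7, #4→Site 4 11
  detour distance 32, fixed 9 → total 41.
Compare {Site 1, Site 4, Site 5}: detour distance 32 + fixed 14 = 46.
Compare {Site 2, Site 4, Site 5}: detour distance 32 + fixed 15 = 47.
Compare {Site 3, Site 4, Site 5}: detour distance 32 + fixed 17 = 49.
All other subsets cost ≥ 46. Minimum total cost: 41.

41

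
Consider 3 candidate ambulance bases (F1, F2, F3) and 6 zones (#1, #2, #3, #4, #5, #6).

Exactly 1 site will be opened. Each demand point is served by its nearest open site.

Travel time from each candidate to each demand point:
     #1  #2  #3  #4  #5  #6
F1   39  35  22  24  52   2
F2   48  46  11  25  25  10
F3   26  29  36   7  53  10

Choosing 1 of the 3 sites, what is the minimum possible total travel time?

161

Open {F3}.
  #1→F3 26, #2→F3 29, #3→F3 36, #4→F3 7, #5→F3 53, #6→F3 10  ⇒ total 161.
Compare {F2}: total 165.
Compare {F1}: total 174.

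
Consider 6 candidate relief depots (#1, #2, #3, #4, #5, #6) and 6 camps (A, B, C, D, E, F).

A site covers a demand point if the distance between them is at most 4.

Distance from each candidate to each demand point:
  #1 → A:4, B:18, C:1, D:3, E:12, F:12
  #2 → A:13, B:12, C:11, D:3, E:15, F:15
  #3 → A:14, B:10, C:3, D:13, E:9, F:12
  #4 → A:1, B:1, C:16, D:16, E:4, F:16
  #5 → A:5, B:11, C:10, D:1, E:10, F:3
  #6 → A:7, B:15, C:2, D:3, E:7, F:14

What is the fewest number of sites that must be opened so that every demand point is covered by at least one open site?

Coverage sets (demand points within 4 of each site):
  #1: {A, C, D}
  #2: {D}
  #3: {C}
  #4: {A, B, E}
  #5: {D, F}
  #6: {C, D}
No 2 sites suffice: every size-2 union leaves at least one demand point uncovered.
But {#1, #4, #5} covers everything, so the minimum is 3.

3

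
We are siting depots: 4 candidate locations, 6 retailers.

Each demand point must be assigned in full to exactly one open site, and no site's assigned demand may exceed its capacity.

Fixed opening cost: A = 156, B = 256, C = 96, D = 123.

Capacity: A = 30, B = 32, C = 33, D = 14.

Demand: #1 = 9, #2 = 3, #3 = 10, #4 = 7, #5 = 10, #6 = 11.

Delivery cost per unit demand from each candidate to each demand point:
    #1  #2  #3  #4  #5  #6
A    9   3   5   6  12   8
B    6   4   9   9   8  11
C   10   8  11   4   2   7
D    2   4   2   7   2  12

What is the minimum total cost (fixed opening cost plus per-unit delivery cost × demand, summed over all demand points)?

517

Open {A, C}; cheapest assignment that respects the capacities:
  A (cap 30, load 22): #1, #2, #3 — cost 9×9 + 3×3 + 10×5 = 140
  C (cap 33, load 28): #4, #5, #6 — cost 7×4 + 10×2 + 11×7 = 125
  Shipping 265, fixed 252 → total 517.
  Any other capacity-feasible assignment to {A, C} ships for at least 265.
Compare {A, C, D}: its best feasible assignment gives total 577.
Compare {B, C}: its best feasible assignment gives total 633.
Every other set of open sites that can feasibly serve all demand totals ≥ 577 even under its best assignment. Minimum: 517.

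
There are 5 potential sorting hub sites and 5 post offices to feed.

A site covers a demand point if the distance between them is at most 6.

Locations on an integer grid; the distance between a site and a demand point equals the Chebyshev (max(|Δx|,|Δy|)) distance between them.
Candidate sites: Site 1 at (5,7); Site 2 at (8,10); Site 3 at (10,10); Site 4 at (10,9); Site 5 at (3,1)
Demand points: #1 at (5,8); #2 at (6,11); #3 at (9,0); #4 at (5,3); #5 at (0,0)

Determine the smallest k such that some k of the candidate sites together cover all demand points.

Coverage sets (demand points within 6 of each site):
  Site 1: {#1, #2, #4}
  Site 2: {#1, #2}
  Site 3: {#1, #2}
  Site 4: {#1, #2, #4}
  Site 5: {#3, #4, #5}
No single site covers all 5 demand points.
But {Site 1, Site 5} covers everything, so the minimum is 2.

2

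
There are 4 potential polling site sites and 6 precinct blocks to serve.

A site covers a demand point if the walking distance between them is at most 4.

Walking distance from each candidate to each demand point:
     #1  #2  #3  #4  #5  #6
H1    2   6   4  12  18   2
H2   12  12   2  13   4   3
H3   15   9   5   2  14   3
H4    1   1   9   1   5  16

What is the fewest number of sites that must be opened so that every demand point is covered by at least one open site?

Coverage sets (demand points within 4 of each site):
  H1: {#1, #3, #6}
  H2: {#3, #5, #6}
  H3: {#4, #6}
  H4: {#1, #2, #4}
No single site covers all 6 demand points.
But {H2, H4} covers everything, so the minimum is 2.

2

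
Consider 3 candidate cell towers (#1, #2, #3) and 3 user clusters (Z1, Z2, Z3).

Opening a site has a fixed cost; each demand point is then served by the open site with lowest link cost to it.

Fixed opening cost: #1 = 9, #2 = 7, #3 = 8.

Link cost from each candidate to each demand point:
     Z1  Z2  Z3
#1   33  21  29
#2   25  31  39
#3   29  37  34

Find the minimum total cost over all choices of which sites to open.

Open {#1, #2}: assign each demand point to its cheapest open site.
  Z1→#2 25, Z2→#1 21, Z3→#1 29
  link cost 75, fixed 16 → total 91.
Compare {#1}: link cost 83 + fixed 9 = 92.
Compare {#1, #3}: link cost 79 + fixed 17 = 96.
Compare {#1, #2, #3}: link cost 75 + fixed 24 = 99.
All other subsets cost ≥ 92. Minimum total cost: 91.

91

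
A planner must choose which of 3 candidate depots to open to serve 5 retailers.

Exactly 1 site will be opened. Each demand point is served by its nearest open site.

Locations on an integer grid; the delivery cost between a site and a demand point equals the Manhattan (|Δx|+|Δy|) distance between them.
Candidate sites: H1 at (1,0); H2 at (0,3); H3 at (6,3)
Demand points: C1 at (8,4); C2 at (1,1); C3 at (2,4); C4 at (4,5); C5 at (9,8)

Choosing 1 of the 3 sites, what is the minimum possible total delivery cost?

27

Open {H3}.
  C1→H3 3, C2→H3 7, C3→H3 5, C4→H3 4, C5→H3 8  ⇒ total 27.
Compare {H2}: total 35.
Compare {H1}: total 41.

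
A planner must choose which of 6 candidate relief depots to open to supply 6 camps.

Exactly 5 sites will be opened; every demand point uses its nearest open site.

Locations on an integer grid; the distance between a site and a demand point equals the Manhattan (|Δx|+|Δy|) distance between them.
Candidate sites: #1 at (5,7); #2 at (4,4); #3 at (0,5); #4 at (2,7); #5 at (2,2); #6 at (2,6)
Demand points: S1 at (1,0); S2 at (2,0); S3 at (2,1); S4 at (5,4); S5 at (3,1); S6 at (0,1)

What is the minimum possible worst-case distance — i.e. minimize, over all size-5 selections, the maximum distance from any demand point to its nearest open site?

Open {#1, #2, #3, #4, #5}.
  Farthest demand point is S1 at distance 3 (to #5); all others are ≤ 3.
With {#1, #2, #3, #5, #6} the worst case is 3.
With {#1, #2, #4, #5, #6} the worst case is 3.
No size-5 selection achieves below 3.

3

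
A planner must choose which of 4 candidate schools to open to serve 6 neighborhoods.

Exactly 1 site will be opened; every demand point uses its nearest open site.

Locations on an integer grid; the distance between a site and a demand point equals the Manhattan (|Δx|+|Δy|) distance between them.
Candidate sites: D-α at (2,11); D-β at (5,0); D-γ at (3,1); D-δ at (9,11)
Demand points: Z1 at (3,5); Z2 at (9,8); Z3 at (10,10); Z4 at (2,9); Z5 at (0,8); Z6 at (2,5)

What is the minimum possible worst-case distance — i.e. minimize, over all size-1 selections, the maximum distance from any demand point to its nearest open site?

10

Open {D-α}.
  Farthest demand point is Z2 at distance 10 (to D-α); all others are ≤ 10.
With {D-δ} the worst case is 13.
With {D-β} the worst case is 15.
No size-1 selection achieves below 10.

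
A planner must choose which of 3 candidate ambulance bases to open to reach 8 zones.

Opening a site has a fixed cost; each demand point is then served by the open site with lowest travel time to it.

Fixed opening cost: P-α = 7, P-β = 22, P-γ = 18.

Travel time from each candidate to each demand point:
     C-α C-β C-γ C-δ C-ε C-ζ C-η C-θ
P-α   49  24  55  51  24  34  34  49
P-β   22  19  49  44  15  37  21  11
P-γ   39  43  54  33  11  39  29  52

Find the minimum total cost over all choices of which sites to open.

240

Open {P-β}: assign each demand point to its cheapest open site.
  C-α→P-β 22, C-β→P-β 19, C-γ→P-β 49, C-δ→P-β 44, C-ε→P-β 15, C-ζ→P-β 37, C-η→P-β 21, C-θ→P-β 11
  travel time 218, fixed 22 → total 240.
Compare {P-β, P-γ}: travel time 203 + fixed 40 = 243.
Compare {P-α, P-β}: travel time 215 + fixed 29 = 244.
Compare {P-α, P-β, P-γ}: travel time 200 + fixed 47 = 247.
All other subsets cost ≥ 243. Minimum total cost: 240.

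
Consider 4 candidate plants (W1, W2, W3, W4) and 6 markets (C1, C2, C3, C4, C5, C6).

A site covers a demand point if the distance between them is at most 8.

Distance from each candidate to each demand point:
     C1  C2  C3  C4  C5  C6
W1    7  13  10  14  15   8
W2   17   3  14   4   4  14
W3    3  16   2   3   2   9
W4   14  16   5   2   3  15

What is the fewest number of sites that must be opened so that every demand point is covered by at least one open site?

3

Coverage sets (demand points within 8 of each site):
  W1: {C1, C6}
  W2: {C2, C4, C5}
  W3: {C1, C3, C4, C5}
  W4: {C3, C4, C5}
No 2 sites suffice: every size-2 union leaves at least one demand point uncovered.
But {W1, W2, W3} covers everything, so the minimum is 3.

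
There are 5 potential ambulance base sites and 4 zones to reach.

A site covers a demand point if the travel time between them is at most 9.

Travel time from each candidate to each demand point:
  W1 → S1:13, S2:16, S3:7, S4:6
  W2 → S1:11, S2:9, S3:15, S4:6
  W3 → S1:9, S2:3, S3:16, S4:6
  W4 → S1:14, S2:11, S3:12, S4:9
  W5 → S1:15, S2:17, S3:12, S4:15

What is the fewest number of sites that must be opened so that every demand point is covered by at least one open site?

Coverage sets (demand points within 9 of each site):
  W1: {S3, S4}
  W2: {S2, S4}
  W3: {S1, S2, S4}
  W4: {S4}
  W5: {}
No single site covers all 4 demand points.
But {W1, W3} covers everything, so the minimum is 2.

2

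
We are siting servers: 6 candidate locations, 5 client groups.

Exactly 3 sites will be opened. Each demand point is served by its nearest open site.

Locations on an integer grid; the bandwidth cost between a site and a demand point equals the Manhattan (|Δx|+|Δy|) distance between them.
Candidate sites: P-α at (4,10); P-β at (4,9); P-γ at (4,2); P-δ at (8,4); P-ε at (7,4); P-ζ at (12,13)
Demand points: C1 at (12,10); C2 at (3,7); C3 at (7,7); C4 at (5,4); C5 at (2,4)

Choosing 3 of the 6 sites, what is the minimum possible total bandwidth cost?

Open {P-β, P-ε, P-ζ}.
  C1→P-ζ 3, C2→P-β 3, C3→P-ε 3, C4→P-ε 2, C5→P-ε 5  ⇒ total 16.
Compare {P-α, P-ε, P-ζ}: total 17.
Compare {P-β, P-γ, P-ζ}: total 18.
No size-3 selection does better; minimum is 16.

16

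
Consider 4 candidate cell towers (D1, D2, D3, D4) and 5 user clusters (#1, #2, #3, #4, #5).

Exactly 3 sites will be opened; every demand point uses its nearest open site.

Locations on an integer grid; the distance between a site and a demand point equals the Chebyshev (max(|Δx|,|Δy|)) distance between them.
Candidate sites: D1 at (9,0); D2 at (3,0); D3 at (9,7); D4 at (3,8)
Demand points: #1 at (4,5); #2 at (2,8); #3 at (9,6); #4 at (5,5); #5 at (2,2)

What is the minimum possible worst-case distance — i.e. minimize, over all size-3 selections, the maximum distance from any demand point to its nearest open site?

Open {D2, D3, D4}.
  Farthest demand point is #1 at distance 3 (to D4); all others are ≤ 3.
With {D1, D2, D4} the worst case is 6.
With {D1, D3, D4} the worst case is 6.
No size-3 selection achieves below 3.

3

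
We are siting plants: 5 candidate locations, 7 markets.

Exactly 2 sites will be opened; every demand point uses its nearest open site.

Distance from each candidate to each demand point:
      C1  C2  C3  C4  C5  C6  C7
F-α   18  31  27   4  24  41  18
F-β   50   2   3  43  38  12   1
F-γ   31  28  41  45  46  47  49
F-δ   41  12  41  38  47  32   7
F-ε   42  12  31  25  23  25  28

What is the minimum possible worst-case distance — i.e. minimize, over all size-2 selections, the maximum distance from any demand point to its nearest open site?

24

Open {F-α, F-β}.
  Farthest demand point is C5 at distance 24 (to F-α); all others are ≤ 24.
With {F-α, F-ε} the worst case is 27.
With {F-γ, F-ε} the worst case is 31.
No size-2 selection achieves below 24.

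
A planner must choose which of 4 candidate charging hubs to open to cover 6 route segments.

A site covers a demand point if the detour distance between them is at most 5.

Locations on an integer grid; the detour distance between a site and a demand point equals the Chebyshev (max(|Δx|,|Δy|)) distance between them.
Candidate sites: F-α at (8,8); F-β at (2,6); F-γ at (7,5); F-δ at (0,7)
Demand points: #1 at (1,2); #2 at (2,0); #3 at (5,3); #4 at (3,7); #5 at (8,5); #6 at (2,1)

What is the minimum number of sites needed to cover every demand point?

Coverage sets (demand points within 5 of each site):
  F-α: {#3, #4, #5}
  F-β: {#1, #3, #4, #6}
  F-γ: {#2, #3, #4, #5, #6}
  F-δ: {#1, #3, #4}
No single site covers all 6 demand points.
But {F-β, F-γ} covers everything, so the minimum is 2.

2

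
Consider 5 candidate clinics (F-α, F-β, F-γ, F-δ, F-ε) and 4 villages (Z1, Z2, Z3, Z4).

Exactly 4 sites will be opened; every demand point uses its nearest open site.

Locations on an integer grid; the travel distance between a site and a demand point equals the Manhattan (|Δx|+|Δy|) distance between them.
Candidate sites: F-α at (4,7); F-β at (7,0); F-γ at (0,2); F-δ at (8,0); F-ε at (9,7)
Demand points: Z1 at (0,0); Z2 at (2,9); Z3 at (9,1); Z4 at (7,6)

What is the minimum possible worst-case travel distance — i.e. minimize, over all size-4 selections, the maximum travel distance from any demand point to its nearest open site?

4

Open {F-α, F-β, F-γ, F-δ}.
  Farthest demand point is Z2 at travel distance 4 (to F-α); all others are ≤ 4.
With {F-α, F-β, F-γ, F-ε} the worst case is 4.
With {F-α, F-γ, F-δ, F-ε} the worst case is 4.
No size-4 selection achieves below 4.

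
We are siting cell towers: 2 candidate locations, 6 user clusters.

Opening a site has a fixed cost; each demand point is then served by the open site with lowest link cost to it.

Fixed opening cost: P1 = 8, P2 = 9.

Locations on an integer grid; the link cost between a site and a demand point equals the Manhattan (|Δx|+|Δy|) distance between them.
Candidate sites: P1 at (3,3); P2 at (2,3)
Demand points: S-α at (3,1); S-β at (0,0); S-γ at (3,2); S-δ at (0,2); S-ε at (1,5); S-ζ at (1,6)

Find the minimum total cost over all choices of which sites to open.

Open {P2}: assign each demand point to its cheapest open site.
  S-α→P2 3, S-β→P2 5, S-γ→P2 2, S-δ→P2 3, S-ε→P2 3, S-ζ→P2 4
  link cost 20, fixed 9 → total 29.
Compare {P1}: link cost 22 + fixed 8 = 30.
Compare {P1, P2}: link cost 18 + fixed 17 = 35.

29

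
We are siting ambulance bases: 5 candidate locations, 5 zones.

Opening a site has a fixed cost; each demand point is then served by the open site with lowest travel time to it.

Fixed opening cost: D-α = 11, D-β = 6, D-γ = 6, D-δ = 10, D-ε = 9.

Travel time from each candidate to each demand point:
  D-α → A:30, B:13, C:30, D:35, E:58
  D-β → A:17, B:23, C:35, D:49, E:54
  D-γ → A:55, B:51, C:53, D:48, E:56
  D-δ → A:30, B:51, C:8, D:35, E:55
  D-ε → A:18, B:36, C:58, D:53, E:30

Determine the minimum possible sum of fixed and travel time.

Open {D-α, D-δ, D-ε}: assign each demand point to its cheapest open site.
  A→D-ε 18, B→D-α 13, C→D-δ 8, D→D-α 35, E→D-ε 30
  travel time 104, fixed 30 → total 134.
Compare {D-β, D-δ, D-ε}: travel time 113 + fixed 25 = 138.
Compare {D-α, D-β, D-δ, D-ε}: travel time 103 + fixed 36 = 139.
Compare {D-α, D-γ, D-δ, D-ε}: travel time 104 + fixed 36 = 140.
All other subsets cost ≥ 138. Minimum total cost: 134.

134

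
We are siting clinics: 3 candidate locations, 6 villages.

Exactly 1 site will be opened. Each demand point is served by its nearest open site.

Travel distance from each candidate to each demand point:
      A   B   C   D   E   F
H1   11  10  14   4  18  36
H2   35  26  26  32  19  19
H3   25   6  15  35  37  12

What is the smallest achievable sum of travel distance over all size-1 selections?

93

Open {H1}.
  A→H1 11, B→H1 10, C→H1 14, D→H1 4, E→H1 18, F→H1 36  ⇒ total 93.
Compare {H3}: total 130.
Compare {H2}: total 157.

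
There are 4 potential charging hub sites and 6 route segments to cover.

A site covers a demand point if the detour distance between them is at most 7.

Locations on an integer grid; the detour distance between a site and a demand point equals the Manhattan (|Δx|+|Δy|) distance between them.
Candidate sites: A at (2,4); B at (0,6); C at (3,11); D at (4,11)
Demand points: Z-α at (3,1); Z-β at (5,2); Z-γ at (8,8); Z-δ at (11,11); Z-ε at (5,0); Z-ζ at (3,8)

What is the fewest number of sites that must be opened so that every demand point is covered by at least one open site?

Coverage sets (demand points within 7 of each site):
  A: {Z-α, Z-β, Z-ε, Z-ζ}
  B: {Z-ζ}
  C: {Z-ζ}
  D: {Z-γ, Z-δ, Z-ζ}
No single site covers all 6 demand points.
But {A, D} covers everything, so the minimum is 2.

2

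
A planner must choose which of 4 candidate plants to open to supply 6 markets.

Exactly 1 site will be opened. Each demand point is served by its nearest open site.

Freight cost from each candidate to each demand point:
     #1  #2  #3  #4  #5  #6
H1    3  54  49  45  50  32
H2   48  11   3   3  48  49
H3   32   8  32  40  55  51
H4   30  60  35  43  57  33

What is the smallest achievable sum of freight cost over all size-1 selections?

Open {H2}.
  #1→H2 48, #2→H2 11, #3→H2 3, #4→H2 3, #5→H2 48, #6→H2 49  ⇒ total 162.
Compare {H3}: total 218.
Compare {H1}: total 233.
No size-1 selection does better; minimum is 162.

162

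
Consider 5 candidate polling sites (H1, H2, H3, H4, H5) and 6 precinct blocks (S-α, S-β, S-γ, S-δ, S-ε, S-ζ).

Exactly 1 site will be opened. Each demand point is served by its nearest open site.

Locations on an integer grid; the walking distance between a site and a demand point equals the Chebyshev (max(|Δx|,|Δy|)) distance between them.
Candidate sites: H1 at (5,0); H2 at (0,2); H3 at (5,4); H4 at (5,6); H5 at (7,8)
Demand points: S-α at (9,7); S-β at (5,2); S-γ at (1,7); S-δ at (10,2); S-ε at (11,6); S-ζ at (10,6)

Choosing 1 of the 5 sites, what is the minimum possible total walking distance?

Open {H3}.
  S-α→H3 4, S-β→H3 2, S-γ→H3 4, S-δ→H3 5, S-ε→H3 6, S-ζ→H3 5  ⇒ total 26.
Compare {H5}: total 27.
Compare {H4}: total 28.
No size-1 selection does better; minimum is 26.

26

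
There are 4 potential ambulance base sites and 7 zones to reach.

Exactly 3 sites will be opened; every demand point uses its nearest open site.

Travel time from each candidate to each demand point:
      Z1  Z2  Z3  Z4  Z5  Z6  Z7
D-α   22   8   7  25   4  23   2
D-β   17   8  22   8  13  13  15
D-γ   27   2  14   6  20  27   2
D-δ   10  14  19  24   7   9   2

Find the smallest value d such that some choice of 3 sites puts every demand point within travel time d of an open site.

10

Open {D-α, D-β, D-δ}.
  Farthest demand point is Z1 at travel time 10 (to D-δ); all others are ≤ 10.
With {D-α, D-γ, D-δ} the worst case is 10.
With {D-β, D-γ, D-δ} the worst case is 14.
No size-3 selection achieves below 10.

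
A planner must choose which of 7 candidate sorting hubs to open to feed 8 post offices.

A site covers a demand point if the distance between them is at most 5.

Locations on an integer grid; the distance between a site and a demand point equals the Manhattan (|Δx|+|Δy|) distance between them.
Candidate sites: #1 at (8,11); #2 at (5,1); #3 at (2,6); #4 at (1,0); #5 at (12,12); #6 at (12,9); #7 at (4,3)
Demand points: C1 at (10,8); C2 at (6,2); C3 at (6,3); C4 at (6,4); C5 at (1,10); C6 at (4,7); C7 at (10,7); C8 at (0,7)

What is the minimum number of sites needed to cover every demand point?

Coverage sets (demand points within 5 of each site):
  #1: {C1}
  #2: {C2, C3, C4}
  #3: {C5, C6, C8}
  #4: {}
  #5: {}
  #6: {C1, C7}
  #7: {C2, C3, C4, C6}
No 2 sites suffice: every size-2 union leaves at least one demand point uncovered.
But {#2, #3, #6} covers everything, so the minimum is 3.

3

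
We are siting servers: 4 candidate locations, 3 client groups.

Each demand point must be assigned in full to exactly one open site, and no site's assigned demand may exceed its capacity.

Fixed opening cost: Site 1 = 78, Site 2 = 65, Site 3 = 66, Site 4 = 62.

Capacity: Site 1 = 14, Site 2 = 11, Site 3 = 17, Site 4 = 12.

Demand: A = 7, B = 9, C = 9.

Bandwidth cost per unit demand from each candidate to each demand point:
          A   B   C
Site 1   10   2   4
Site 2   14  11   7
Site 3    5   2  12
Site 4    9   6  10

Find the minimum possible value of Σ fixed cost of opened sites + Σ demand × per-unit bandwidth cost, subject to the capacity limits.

Open {Site 1, Site 3}; cheapest assignment that respects the capacities:
  Site 1 (cap 14, load 9): C — cost 9×4 = 36
  Site 3 (cap 17, load 16): A, B — cost 7×5 + 9×2 = 53
  Shipping 89, fixed 144 → total 233.
  Any other capacity-feasible assignment to {Site 1, Site 3} ships for at least 89.
Compare {Site 2, Site 3}: its best feasible assignment gives total 247.
Compare {Site 3, Site 4}: its best feasible assignment gives total 271.
Every other set of open sites that can feasibly serve all demand totals ≥ 247 even under its best assignment. Minimum: 233.

233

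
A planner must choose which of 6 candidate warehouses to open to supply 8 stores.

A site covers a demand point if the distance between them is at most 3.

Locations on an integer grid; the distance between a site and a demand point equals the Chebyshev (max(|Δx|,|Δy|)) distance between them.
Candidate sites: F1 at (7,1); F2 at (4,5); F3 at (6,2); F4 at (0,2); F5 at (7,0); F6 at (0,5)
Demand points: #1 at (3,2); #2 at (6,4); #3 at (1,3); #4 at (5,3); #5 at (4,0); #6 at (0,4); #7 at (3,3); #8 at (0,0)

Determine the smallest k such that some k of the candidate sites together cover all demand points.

2

Coverage sets (demand points within 3 of each site):
  F1: {#2, #4, #5}
  F2: {#1, #2, #3, #4, #7}
  F3: {#1, #2, #4, #5, #7}
  F4: {#1, #3, #6, #7, #8}
  F5: {#4, #5}
  F6: {#1, #3, #6, #7}
No single site covers all 8 demand points.
But {F1, F4} covers everything, so the minimum is 2.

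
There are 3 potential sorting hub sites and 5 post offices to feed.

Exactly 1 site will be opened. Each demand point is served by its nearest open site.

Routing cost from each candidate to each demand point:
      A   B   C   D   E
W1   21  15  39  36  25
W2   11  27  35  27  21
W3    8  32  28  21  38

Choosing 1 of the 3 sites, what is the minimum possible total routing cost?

121

Open {W2}.
  A→W2 11, B→W2 27, C→W2 35, D→W2 27, E→W2 21  ⇒ total 121.
Compare {W3}: total 127.
Compare {W1}: total 136.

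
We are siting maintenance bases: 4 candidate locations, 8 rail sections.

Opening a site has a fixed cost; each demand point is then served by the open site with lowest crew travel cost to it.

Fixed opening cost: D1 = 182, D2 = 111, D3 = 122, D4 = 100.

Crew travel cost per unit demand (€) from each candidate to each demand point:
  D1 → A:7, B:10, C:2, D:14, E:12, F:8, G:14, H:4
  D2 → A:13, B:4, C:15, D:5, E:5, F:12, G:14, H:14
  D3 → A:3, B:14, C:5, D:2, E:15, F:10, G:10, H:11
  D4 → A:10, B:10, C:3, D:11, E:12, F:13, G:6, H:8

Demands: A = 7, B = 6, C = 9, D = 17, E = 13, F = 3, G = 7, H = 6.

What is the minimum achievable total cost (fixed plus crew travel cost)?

Open {D2, D3}: assign each demand point to its cheapest open site.
  A→D3 7×3=21, B→D2 6×4=24, C→D3 9×5=45, D→D3 17×2=34, E→D2 13×5=65, F→D3 3×10=30, G→D3 7×10=70, H→D3 6×11=66
  crew travel cost 355, fixed 233 → total 588.
Compare {D2, D4}: crew travel cost 397 + fixed 211 = 608.
Compare {D2, D3, D4}: crew travel cost 291 + fixed 333 = 624.
Compare {D3, D4}: crew travel cost 418 + fixed 222 = 640.
All other subsets cost ≥ 608. Minimum total cost: 588.

588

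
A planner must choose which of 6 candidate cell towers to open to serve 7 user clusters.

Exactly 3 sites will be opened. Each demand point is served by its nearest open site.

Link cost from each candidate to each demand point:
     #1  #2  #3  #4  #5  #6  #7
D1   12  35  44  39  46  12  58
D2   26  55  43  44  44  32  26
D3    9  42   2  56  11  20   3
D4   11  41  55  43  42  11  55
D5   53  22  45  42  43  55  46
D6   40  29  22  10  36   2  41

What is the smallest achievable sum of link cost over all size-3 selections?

59

Open {D3, D5, D6}.
  #1→D3 9, #2→D5 22, #3→D3 2, #4→D6 10, #5→D3 11, #6→D6 2, #7→D3 3  ⇒ total 59.
Compare {D1, D3, D6}: total 66.
Compare {D2, D3, D6}: total 66.
No size-3 selection does better; minimum is 59.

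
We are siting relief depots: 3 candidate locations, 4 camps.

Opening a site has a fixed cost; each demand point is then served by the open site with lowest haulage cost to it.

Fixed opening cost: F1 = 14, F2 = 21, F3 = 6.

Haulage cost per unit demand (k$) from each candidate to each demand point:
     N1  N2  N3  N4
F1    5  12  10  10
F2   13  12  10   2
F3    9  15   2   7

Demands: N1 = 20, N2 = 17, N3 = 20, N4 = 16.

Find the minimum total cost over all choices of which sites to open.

417

Open {F1, F2, F3}: assign each demand point to its cheapest open site.
  N1→F1 20×5=100, N2→F1 17×12=204, N3→F3 20×2=40, N4→F2 16×2=32
  haulage cost 376, fixed 41 → total 417.
Compare {F1, F3}: haulage cost 456 + fixed 20 = 476.
Compare {F2, F3}: haulage cost 456 + fixed 27 = 483.
Compare {F1, F2}: haulage cost 536 + fixed 35 = 571.
All other subsets cost ≥ 476. Minimum total cost: 417.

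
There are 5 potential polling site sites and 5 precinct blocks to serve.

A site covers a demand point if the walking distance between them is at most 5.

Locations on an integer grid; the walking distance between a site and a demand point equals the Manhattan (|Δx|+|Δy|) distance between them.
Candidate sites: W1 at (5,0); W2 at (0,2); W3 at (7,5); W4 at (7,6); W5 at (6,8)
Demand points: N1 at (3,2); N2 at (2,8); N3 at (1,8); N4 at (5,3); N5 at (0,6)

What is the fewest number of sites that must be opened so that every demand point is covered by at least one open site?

3

Coverage sets (demand points within 5 of each site):
  W1: {N1, N4}
  W2: {N1, N5}
  W3: {N4}
  W4: {N4}
  W5: {N2, N3}
No 2 sites suffice: every size-2 union leaves at least one demand point uncovered.
But {W1, W2, W5} covers everything, so the minimum is 3.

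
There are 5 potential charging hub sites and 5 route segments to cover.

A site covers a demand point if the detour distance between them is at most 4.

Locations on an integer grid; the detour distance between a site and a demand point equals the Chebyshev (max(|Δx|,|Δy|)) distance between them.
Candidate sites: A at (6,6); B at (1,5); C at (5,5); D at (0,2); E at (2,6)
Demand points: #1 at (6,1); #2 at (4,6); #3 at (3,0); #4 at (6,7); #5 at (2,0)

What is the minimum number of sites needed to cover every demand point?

2

Coverage sets (demand points within 4 of each site):
  A: {#2, #4}
  B: {#2}
  C: {#1, #2, #4}
  D: {#2, #3, #5}
  E: {#2, #4}
No single site covers all 5 demand points.
But {C, D} covers everything, so the minimum is 2.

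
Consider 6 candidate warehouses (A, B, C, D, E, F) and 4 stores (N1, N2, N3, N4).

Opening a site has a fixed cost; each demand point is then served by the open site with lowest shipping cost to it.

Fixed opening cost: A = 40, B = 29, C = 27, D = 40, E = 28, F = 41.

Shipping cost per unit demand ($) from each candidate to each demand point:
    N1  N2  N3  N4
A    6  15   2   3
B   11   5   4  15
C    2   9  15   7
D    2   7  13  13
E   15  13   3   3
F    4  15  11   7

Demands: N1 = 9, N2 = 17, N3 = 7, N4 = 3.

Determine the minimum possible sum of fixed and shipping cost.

208

Open {B, C}: assign each demand point to its cheapest open site.
  N1→C 9×2=18, N2→B 17×5=85, N3→B 7×4=28, N4→C 3×7=21
  shipping cost 152, fixed 56 → total 208.
Compare {B, C, E}: shipping cost 133 + fixed 84 = 217.
Compare {A, B, C}: shipping cost 126 + fixed 96 = 222.
Compare {B, D, E}: shipping cost 133 + fixed 97 = 230.
All other subsets cost ≥ 217. Minimum total cost: 208.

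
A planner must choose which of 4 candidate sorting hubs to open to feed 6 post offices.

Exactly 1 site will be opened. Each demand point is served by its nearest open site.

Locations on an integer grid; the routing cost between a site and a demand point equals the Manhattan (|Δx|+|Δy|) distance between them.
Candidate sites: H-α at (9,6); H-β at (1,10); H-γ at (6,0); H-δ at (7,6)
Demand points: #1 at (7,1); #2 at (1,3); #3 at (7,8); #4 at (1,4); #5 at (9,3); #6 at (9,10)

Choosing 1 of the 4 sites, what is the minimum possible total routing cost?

Open {H-δ}.
  #1→H-δ 5, #2→H-δ 9, #3→H-δ 2, #4→H-δ 8, #5→H-δ 5, #6→H-δ 6  ⇒ total 35.
Compare {H-α}: total 39.
Compare {H-γ}: total 47.
No size-1 selection does better; minimum is 35.

35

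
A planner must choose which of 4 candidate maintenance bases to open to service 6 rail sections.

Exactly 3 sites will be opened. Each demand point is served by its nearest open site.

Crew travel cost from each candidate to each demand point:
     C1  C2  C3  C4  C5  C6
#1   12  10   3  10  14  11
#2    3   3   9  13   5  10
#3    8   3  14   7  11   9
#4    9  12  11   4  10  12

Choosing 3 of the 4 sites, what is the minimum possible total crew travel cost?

Open {#1, #2, #4}.
  C1→#2 3, C2→#2 3, C3→#1 3, C4→#4 4, C5→#2 5, C6→#2 10  ⇒ total 28.
Compare {#1, #2, #3}: total 30.
Compare {#2, #3, #4}: total 33.
No size-3 selection does better; minimum is 28.

28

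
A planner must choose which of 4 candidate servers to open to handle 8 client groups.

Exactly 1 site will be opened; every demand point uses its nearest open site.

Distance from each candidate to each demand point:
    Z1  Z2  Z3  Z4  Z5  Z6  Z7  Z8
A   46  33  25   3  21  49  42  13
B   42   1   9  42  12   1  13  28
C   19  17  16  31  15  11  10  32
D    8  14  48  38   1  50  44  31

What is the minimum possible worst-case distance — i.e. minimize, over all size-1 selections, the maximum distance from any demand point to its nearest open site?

32

Open {C}.
  Farthest demand point is Z8 at distance 32 (to C); all others are ≤ 32.
With {B} the worst case is 42.
With {A} the worst case is 49.
No size-1 selection achieves below 32.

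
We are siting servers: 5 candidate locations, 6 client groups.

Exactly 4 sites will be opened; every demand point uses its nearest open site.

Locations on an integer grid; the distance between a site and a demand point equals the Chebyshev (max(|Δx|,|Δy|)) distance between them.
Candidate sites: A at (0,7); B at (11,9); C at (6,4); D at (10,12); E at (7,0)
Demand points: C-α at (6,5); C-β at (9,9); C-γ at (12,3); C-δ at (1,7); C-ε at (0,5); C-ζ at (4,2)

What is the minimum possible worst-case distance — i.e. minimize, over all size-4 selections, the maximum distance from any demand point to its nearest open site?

5

Open {A, B, C, E}.
  Farthest demand point is C-γ at distance 5 (to E); all others are ≤ 5.
With {A, B, D, E} the worst case is 5.
With {A, C, D, E} the worst case is 5.
No size-4 selection achieves below 5.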